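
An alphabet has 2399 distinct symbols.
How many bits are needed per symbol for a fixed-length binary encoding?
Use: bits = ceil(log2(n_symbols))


log2(2399) = 11.2282
Bracket: 2^11 = 2048 < 2399 <= 2^12 = 4096
So ceil(log2(2399)) = 12

bits = ceil(log2(2399)) = ceil(11.2282) = 12 bits


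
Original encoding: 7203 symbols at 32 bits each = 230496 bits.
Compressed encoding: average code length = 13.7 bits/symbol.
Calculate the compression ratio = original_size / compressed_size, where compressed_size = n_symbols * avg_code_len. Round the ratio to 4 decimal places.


original_size = n_symbols * orig_bits = 7203 * 32 = 230496 bits
compressed_size = n_symbols * avg_code_len = 7203 * 13.7 = 98681.1 bits
ratio = original_size / compressed_size = 230496 / 98681.1 = 2.3358

Compression ratio = 2.3358


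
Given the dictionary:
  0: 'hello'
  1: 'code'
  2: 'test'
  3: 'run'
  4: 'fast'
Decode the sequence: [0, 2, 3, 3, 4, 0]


Look up each index in the dictionary:
  0 -> 'hello'
  2 -> 'test'
  3 -> 'run'
  3 -> 'run'
  4 -> 'fast'
  0 -> 'hello'

Decoded: "hello test run run fast hello"


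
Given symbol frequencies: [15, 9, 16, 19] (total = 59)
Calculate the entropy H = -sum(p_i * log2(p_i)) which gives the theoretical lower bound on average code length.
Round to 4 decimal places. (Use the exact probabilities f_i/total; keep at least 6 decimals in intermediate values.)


Per-symbol terms -p_i * log2(p_i) with p_i = f_i/59:
  p = 15/59 = 0.254237: log2(p) = -1.975752, -p*log2(p) = 0.502310
  p = 9/59 = 0.152542: log2(p) = -2.712718, -p*log2(p) = 0.413804
  p = 16/59 = 0.271186: log2(p) = -1.882643, -p*log2(p) = 0.510547
  p = 19/59 = 0.322034: log2(p) = -1.634716, -p*log2(p) = 0.526434
H = 0.502310 + 0.413804 + 0.510547 + 0.526434 = 1.953095

H = 1.9531 bits/symbol


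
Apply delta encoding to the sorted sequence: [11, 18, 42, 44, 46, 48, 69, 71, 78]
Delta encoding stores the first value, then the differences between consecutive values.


First value: 11
Deltas:
  18 - 11 = 7
  42 - 18 = 24
  44 - 42 = 2
  46 - 44 = 2
  48 - 46 = 2
  69 - 48 = 21
  71 - 69 = 2
  78 - 71 = 7


Delta encoded: [11, 7, 24, 2, 2, 2, 21, 2, 7]


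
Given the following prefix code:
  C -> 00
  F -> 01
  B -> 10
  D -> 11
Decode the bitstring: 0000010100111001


Decoding step by step:
Bits 00 -> C
Bits 00 -> C
Bits 01 -> F
Bits 01 -> F
Bits 00 -> C
Bits 11 -> D
Bits 10 -> B
Bits 01 -> F


Decoded message: CCFFCDBF


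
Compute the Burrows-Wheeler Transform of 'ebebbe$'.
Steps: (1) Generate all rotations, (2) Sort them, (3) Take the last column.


Rotations (sorted):
  0: $ebebbe -> last char: e
  1: bbe$ebe -> last char: e
  2: be$ebeb -> last char: b
  3: bebbe$e -> last char: e
  4: e$ebebb -> last char: b
  5: ebbe$eb -> last char: b
  6: ebebbe$ -> last char: $


BWT = eebebb$


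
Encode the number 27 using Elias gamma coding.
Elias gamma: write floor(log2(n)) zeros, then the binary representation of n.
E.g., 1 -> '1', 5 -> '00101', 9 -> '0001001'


num_bits = floor(log2(27)) + 1 = 5
leading_zeros = num_bits - 1 = 4
binary(27) = 11011

Elias gamma(27) = '0000' + '11011' = 000011011 (9 bits)


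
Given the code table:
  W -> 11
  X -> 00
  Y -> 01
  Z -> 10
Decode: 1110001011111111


Decoding:
11 -> W
10 -> Z
00 -> X
10 -> Z
11 -> W
11 -> W
11 -> W
11 -> W


Result: WZXZWWWW


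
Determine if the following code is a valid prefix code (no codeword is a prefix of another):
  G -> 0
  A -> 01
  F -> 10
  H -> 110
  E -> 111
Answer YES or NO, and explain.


Checking each pair (does one codeword prefix another?):
  G='0' vs A='01': prefix -- VIOLATION

NO -- this is NOT a valid prefix code. G (0) is a prefix of A (01).


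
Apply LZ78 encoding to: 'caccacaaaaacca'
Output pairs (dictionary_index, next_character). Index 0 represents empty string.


LZ78 encoding steps:
Dictionary: {0: ''}
Step 1: w='' (idx 0), next='c' -> output (0, 'c'), add 'c' as idx 1
Step 2: w='' (idx 0), next='a' -> output (0, 'a'), add 'a' as idx 2
Step 3: w='c' (idx 1), next='c' -> output (1, 'c'), add 'cc' as idx 3
Step 4: w='a' (idx 2), next='c' -> output (2, 'c'), add 'ac' as idx 4
Step 5: w='a' (idx 2), next='a' -> output (2, 'a'), add 'aa' as idx 5
Step 6: w='aa' (idx 5), next='a' -> output (5, 'a'), add 'aaa' as idx 6
Step 7: w='cc' (idx 3), next='a' -> output (3, 'a'), add 'cca' as idx 7


Encoded: [(0, 'c'), (0, 'a'), (1, 'c'), (2, 'c'), (2, 'a'), (5, 'a'), (3, 'a')]


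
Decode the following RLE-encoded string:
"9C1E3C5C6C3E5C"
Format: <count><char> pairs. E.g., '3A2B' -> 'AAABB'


Expanding each <count><char> pair:
  9C -> 'CCCCCCCCC'
  1E -> 'E'
  3C -> 'CCC'
  5C -> 'CCCCC'
  6C -> 'CCCCCC'
  3E -> 'EEE'
  5C -> 'CCCCC'

Decoded = CCCCCCCCCECCCCCCCCCCCCCCEEECCCCC


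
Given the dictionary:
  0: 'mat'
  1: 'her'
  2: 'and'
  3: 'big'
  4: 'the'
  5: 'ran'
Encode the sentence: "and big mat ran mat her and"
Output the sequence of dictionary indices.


Look up each word in the dictionary:
  'and' -> 2
  'big' -> 3
  'mat' -> 0
  'ran' -> 5
  'mat' -> 0
  'her' -> 1
  'and' -> 2

Encoded: [2, 3, 0, 5, 0, 1, 2]


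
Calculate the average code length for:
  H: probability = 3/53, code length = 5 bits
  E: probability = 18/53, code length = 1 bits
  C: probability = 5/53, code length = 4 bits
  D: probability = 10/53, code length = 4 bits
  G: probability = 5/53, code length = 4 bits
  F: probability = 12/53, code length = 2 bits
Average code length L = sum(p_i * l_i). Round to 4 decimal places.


Weighted contributions p_i * l_i:
  H: (3/53) * 5 = 15/53
  E: (18/53) * 1 = 18/53
  C: (5/53) * 4 = 20/53
  D: (10/53) * 4 = 40/53
  G: (5/53) * 4 = 20/53
  F: (12/53) * 2 = 24/53
Sum = (15 + 18 + 20 + 40 + 20 + 24)/53 = 137/53

L = 137/53 = 2.5849 bits/symbol


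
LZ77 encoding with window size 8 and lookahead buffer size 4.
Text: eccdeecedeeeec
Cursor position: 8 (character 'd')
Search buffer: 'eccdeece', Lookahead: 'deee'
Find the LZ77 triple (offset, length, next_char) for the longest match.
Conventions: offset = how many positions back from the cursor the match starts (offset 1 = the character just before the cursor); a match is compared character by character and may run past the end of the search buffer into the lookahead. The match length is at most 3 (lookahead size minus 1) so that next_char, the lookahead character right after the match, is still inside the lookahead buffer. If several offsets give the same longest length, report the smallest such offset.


Try each offset into the search buffer:
  offset=1 (pos 7, char 'e'): match length 0
  offset=2 (pos 6, char 'c'): match length 0
  offset=3 (pos 5, char 'e'): match length 0
  offset=4 (pos 4, char 'e'): match length 0
  offset=5 (pos 3, char 'd'): match length 3
  offset=6 (pos 2, char 'c'): match length 0
  offset=7 (pos 1, char 'c'): match length 0
  offset=8 (pos 0, char 'e'): match length 0
Longest match has length 3 at offset 5.
next_char = character at position 8 + 3 = 11 -> 'e'

Best match: offset=5, length=3 (matching 'dee' starting at position 3)
LZ77 triple: (5, 3, 'e')


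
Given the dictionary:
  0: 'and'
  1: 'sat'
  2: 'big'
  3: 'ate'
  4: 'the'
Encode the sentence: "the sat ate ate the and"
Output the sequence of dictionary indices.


Look up each word in the dictionary:
  'the' -> 4
  'sat' -> 1
  'ate' -> 3
  'ate' -> 3
  'the' -> 4
  'and' -> 0

Encoded: [4, 1, 3, 3, 4, 0]


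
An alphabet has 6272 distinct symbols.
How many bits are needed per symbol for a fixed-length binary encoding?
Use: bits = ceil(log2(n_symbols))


log2(6272) = 12.6147
Bracket: 2^12 = 4096 < 6272 <= 2^13 = 8192
So ceil(log2(6272)) = 13

bits = ceil(log2(6272)) = ceil(12.6147) = 13 bits


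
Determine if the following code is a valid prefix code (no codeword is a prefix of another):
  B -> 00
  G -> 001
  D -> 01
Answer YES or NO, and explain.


Checking each pair (does one codeword prefix another?):
  B='00' vs G='001': prefix -- VIOLATION

NO -- this is NOT a valid prefix code. B (00) is a prefix of G (001).


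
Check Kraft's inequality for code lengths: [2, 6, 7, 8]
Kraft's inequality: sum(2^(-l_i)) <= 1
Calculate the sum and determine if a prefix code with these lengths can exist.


Sum = 2^(-2) + 2^(-6) + 2^(-7) + 2^(-8)
    = 0.25 + 0.015625 + 0.0078125 + 0.00390625
    = 71/256 = 0.27734375
Since 0.27734375 <= 1, Kraft's inequality IS satisfied.
A prefix code with these lengths CAN exist.

Kraft sum = 0.27734375. Satisfied.


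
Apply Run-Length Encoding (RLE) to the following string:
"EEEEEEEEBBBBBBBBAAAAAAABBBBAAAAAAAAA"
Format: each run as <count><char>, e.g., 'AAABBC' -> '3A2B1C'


Scanning runs left to right:
  i=0: run of 'E' x 8 -> '8E'
  i=8: run of 'B' x 8 -> '8B'
  i=16: run of 'A' x 7 -> '7A'
  i=23: run of 'B' x 4 -> '4B'
  i=27: run of 'A' x 9 -> '9A'

RLE = 8E8B7A4B9A


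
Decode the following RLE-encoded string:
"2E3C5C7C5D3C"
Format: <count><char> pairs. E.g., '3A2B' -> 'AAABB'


Expanding each <count><char> pair:
  2E -> 'EE'
  3C -> 'CCC'
  5C -> 'CCCCC'
  7C -> 'CCCCCCC'
  5D -> 'DDDDD'
  3C -> 'CCC'

Decoded = EECCCCCCCCCCCCCCCDDDDDCCC


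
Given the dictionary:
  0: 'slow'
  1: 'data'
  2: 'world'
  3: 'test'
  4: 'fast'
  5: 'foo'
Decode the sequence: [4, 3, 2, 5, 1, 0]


Look up each index in the dictionary:
  4 -> 'fast'
  3 -> 'test'
  2 -> 'world'
  5 -> 'foo'
  1 -> 'data'
  0 -> 'slow'

Decoded: "fast test world foo data slow"


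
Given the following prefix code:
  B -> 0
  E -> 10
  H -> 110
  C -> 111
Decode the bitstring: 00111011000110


Decoding step by step:
Bits 0 -> B
Bits 0 -> B
Bits 111 -> C
Bits 0 -> B
Bits 110 -> H
Bits 0 -> B
Bits 0 -> B
Bits 110 -> H


Decoded message: BBCBHBBH


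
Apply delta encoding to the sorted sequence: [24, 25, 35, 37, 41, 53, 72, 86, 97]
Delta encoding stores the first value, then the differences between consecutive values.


First value: 24
Deltas:
  25 - 24 = 1
  35 - 25 = 10
  37 - 35 = 2
  41 - 37 = 4
  53 - 41 = 12
  72 - 53 = 19
  86 - 72 = 14
  97 - 86 = 11


Delta encoded: [24, 1, 10, 2, 4, 12, 19, 14, 11]


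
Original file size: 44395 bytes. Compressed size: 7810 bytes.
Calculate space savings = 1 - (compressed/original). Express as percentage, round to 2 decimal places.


ratio = compressed/original = 7810/44395 = 0.175921
savings = 1 - ratio = 1 - 0.175921 = 0.824079
as a percentage: 0.824079 * 100 = 82.41%

Space savings = 1 - 7810/44395 = 82.41%


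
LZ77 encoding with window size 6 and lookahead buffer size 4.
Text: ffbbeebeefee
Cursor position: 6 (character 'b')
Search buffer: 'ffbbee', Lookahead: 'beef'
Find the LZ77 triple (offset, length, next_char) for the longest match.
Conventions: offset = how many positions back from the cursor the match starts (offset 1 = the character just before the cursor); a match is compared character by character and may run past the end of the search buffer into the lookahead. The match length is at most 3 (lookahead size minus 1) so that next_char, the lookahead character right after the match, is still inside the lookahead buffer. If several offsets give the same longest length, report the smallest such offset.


Try each offset into the search buffer:
  offset=1 (pos 5, char 'e'): match length 0
  offset=2 (pos 4, char 'e'): match length 0
  offset=3 (pos 3, char 'b'): match length 3
  offset=4 (pos 2, char 'b'): match length 1
  offset=5 (pos 1, char 'f'): match length 0
  offset=6 (pos 0, char 'f'): match length 0
Longest match has length 3 at offset 3.
next_char = character at position 6 + 3 = 9 -> 'f'

Best match: offset=3, length=3 (matching 'bee' starting at position 3)
LZ77 triple: (3, 3, 'f')


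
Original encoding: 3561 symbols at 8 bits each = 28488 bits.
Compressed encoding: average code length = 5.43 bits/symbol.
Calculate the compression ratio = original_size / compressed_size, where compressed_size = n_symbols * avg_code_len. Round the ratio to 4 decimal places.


original_size = n_symbols * orig_bits = 3561 * 8 = 28488 bits
compressed_size = n_symbols * avg_code_len = 3561 * 5.43 = 19336.23 bits
ratio = original_size / compressed_size = 28488 / 19336.23 = 1.4733

Compression ratio = 1.4733


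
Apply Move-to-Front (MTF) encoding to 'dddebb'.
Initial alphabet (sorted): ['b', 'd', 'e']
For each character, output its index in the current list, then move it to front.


MTF encoding:
'd': index 1 in ['b', 'd', 'e'] -> ['d', 'b', 'e']
'd': index 0 in ['d', 'b', 'e'] -> ['d', 'b', 'e']
'd': index 0 in ['d', 'b', 'e'] -> ['d', 'b', 'e']
'e': index 2 in ['d', 'b', 'e'] -> ['e', 'd', 'b']
'b': index 2 in ['e', 'd', 'b'] -> ['b', 'e', 'd']
'b': index 0 in ['b', 'e', 'd'] -> ['b', 'e', 'd']


Output: [1, 0, 0, 2, 2, 0]


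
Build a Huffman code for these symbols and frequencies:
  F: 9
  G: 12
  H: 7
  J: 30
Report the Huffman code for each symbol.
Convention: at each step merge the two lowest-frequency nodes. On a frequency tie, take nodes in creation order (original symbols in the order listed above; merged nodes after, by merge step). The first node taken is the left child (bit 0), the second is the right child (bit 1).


Huffman tree construction:
Step 1: Merge H(7) + F(9) = 16
Step 2: Merge G(12) + (H+F)(16) = 28
Step 3: Merge (G+(H+F))(28) + J(30) = 58
Read each symbol's code off the tree from the root (left child = 0, right child = 1).

Codes:
  F: 011 (length 3)
  G: 00 (length 2)
  H: 010 (length 3)
  J: 1 (length 1)
Average code length: 102/58 = 1.7586 bits/symbol


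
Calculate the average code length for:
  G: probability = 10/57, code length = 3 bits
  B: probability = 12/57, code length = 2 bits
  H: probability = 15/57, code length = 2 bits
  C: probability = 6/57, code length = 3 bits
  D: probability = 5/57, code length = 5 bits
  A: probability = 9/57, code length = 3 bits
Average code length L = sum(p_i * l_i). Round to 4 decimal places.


Weighted contributions p_i * l_i:
  G: (10/57) * 3 = 30/57
  B: (12/57) * 2 = 24/57
  H: (15/57) * 2 = 30/57
  C: (6/57) * 3 = 18/57
  D: (5/57) * 5 = 25/57
  A: (9/57) * 3 = 27/57
Sum = (30 + 24 + 30 + 18 + 25 + 27)/57 = 154/57

L = 154/57 = 2.7018 bits/symbol


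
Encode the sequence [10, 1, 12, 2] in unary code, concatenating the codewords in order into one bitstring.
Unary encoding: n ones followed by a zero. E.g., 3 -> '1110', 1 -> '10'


Encode each number as n ones followed by a terminating 0:
  10 -> 11111111110 (11 bits)
  1 -> 10 (2 bits)
  12 -> 1111111111110 (13 bits)
  2 -> 110 (3 bits)
Total length = 11 + 2 + 13 + 3 = 29 bits.

Unary([10, 1, 12, 2]) = 11111111110101111111111110110 (29 bits)


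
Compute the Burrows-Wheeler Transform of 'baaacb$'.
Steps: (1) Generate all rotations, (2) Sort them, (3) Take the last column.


Rotations (sorted):
  0: $baaacb -> last char: b
  1: aaacb$b -> last char: b
  2: aacb$ba -> last char: a
  3: acb$baa -> last char: a
  4: b$baaac -> last char: c
  5: baaacb$ -> last char: $
  6: cb$baaa -> last char: a


BWT = bbaac$a


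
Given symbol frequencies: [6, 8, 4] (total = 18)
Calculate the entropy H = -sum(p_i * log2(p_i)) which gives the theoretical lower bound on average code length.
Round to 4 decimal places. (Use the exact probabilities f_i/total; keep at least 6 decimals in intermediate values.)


Per-symbol terms -p_i * log2(p_i) with p_i = f_i/18:
  p = 6/18 = 0.333333: log2(p) = -1.584963, -p*log2(p) = 0.528321
  p = 8/18 = 0.444444: log2(p) = -1.169925, -p*log2(p) = 0.519967
  p = 4/18 = 0.222222: log2(p) = -2.169925, -p*log2(p) = 0.482206
H = 0.528321 + 0.519967 + 0.482206 = 1.530494

H = 1.5305 bits/symbol


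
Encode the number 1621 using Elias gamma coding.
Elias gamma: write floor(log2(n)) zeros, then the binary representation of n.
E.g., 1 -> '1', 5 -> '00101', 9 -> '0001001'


num_bits = floor(log2(1621)) + 1 = 11
leading_zeros = num_bits - 1 = 10
binary(1621) = 11001010101

Elias gamma(1621) = '0000000000' + '11001010101' = 000000000011001010101 (21 bits)


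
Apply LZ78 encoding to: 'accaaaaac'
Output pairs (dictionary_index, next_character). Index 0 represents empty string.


LZ78 encoding steps:
Dictionary: {0: ''}
Step 1: w='' (idx 0), next='a' -> output (0, 'a'), add 'a' as idx 1
Step 2: w='' (idx 0), next='c' -> output (0, 'c'), add 'c' as idx 2
Step 3: w='c' (idx 2), next='a' -> output (2, 'a'), add 'ca' as idx 3
Step 4: w='a' (idx 1), next='a' -> output (1, 'a'), add 'aa' as idx 4
Step 5: w='aa' (idx 4), next='c' -> output (4, 'c'), add 'aac' as idx 5


Encoded: [(0, 'a'), (0, 'c'), (2, 'a'), (1, 'a'), (4, 'c')]


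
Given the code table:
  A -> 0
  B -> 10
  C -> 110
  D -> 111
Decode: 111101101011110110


Decoding:
111 -> D
10 -> B
110 -> C
10 -> B
111 -> D
10 -> B
110 -> C


Result: DBCBDBC


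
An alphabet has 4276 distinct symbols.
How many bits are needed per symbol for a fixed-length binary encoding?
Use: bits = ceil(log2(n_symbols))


log2(4276) = 12.062
Bracket: 2^12 = 4096 < 4276 <= 2^13 = 8192
So ceil(log2(4276)) = 13

bits = ceil(log2(4276)) = ceil(12.062) = 13 bits


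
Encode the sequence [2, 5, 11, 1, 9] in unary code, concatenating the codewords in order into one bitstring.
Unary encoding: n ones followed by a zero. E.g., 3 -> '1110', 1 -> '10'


Encode each number as n ones followed by a terminating 0:
  2 -> 110 (3 bits)
  5 -> 111110 (6 bits)
  11 -> 111111111110 (12 bits)
  1 -> 10 (2 bits)
  9 -> 1111111110 (10 bits)
Total length = 3 + 6 + 12 + 2 + 10 = 33 bits.

Unary([2, 5, 11, 1, 9]) = 110111110111111111110101111111110 (33 bits)


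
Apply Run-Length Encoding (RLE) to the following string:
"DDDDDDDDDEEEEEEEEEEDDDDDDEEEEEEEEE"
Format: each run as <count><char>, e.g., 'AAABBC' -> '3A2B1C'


Scanning runs left to right:
  i=0: run of 'D' x 9 -> '9D'
  i=9: run of 'E' x 10 -> '10E'
  i=19: run of 'D' x 6 -> '6D'
  i=25: run of 'E' x 9 -> '9E'

RLE = 9D10E6D9E


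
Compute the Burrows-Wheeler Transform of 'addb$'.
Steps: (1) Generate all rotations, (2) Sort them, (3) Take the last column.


Rotations (sorted):
  0: $addb -> last char: b
  1: addb$ -> last char: $
  2: b$add -> last char: d
  3: db$ad -> last char: d
  4: ddb$a -> last char: a


BWT = b$dda


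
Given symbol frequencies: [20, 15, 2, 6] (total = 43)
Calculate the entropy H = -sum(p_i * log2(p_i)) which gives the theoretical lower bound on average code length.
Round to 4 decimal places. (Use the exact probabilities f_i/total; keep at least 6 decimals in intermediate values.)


Per-symbol terms -p_i * log2(p_i) with p_i = f_i/43:
  p = 20/43 = 0.465116: log2(p) = -1.104337, -p*log2(p) = 0.513645
  p = 15/43 = 0.348837: log2(p) = -1.519374, -p*log2(p) = 0.530014
  p = 2/43 = 0.046512: log2(p) = -4.426265, -p*log2(p) = 0.205873
  p = 6/43 = 0.139535: log2(p) = -2.841302, -p*log2(p) = 0.396461
H = 0.513645 + 0.530014 + 0.205873 + 0.396461 = 1.645993

H = 1.646 bits/symbol


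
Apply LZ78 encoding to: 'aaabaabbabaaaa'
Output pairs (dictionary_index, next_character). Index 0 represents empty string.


LZ78 encoding steps:
Dictionary: {0: ''}
Step 1: w='' (idx 0), next='a' -> output (0, 'a'), add 'a' as idx 1
Step 2: w='a' (idx 1), next='a' -> output (1, 'a'), add 'aa' as idx 2
Step 3: w='' (idx 0), next='b' -> output (0, 'b'), add 'b' as idx 3
Step 4: w='aa' (idx 2), next='b' -> output (2, 'b'), add 'aab' as idx 4
Step 5: w='b' (idx 3), next='a' -> output (3, 'a'), add 'ba' as idx 5
Step 6: w='ba' (idx 5), next='a' -> output (5, 'a'), add 'baa' as idx 6
Step 7: w='aa' (idx 2), end of input -> output (2, '')


Encoded: [(0, 'a'), (1, 'a'), (0, 'b'), (2, 'b'), (3, 'a'), (5, 'a'), (2, '')]


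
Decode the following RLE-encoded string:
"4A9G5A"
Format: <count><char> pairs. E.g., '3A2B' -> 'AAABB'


Expanding each <count><char> pair:
  4A -> 'AAAA'
  9G -> 'GGGGGGGGG'
  5A -> 'AAAAA'

Decoded = AAAAGGGGGGGGGAAAAA


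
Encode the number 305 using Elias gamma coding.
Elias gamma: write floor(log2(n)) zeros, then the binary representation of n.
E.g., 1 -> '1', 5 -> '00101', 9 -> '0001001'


num_bits = floor(log2(305)) + 1 = 9
leading_zeros = num_bits - 1 = 8
binary(305) = 100110001

Elias gamma(305) = '00000000' + '100110001' = 00000000100110001 (17 bits)


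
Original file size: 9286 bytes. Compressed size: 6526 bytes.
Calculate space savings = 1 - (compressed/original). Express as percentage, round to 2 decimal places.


ratio = compressed/original = 6526/9286 = 0.702778
savings = 1 - ratio = 1 - 0.702778 = 0.297222
as a percentage: 0.297222 * 100 = 29.72%

Space savings = 1 - 6526/9286 = 29.72%


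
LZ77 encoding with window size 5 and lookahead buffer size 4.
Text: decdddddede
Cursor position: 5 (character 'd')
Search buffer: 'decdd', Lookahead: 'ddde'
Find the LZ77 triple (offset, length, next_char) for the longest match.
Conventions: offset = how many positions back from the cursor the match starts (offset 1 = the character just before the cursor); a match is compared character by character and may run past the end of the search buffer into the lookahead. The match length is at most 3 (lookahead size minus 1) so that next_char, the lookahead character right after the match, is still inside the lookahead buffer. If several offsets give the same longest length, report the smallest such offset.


Try each offset into the search buffer:
  offset=1 (pos 4, char 'd'): match length 3
  offset=2 (pos 3, char 'd'): match length 3
  offset=3 (pos 2, char 'c'): match length 0
  offset=4 (pos 1, char 'e'): match length 0
  offset=5 (pos 0, char 'd'): match length 1
Longest match has length 3, found at offsets 1, 2; take the smallest, offset 1.
next_char = character at position 5 + 3 = 8 -> 'e'

Best match: offset=1, length=3 (matching 'ddd' starting at position 4)
LZ77 triple: (1, 3, 'e')


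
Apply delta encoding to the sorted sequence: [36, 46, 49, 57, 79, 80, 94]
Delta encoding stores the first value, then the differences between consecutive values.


First value: 36
Deltas:
  46 - 36 = 10
  49 - 46 = 3
  57 - 49 = 8
  79 - 57 = 22
  80 - 79 = 1
  94 - 80 = 14


Delta encoded: [36, 10, 3, 8, 22, 1, 14]


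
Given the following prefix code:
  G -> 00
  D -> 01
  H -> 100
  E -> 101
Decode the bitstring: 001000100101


Decoding step by step:
Bits 00 -> G
Bits 100 -> H
Bits 01 -> D
Bits 00 -> G
Bits 101 -> E


Decoded message: GHDGE


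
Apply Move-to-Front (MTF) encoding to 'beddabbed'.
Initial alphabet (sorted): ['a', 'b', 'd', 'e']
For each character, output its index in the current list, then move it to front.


MTF encoding:
'b': index 1 in ['a', 'b', 'd', 'e'] -> ['b', 'a', 'd', 'e']
'e': index 3 in ['b', 'a', 'd', 'e'] -> ['e', 'b', 'a', 'd']
'd': index 3 in ['e', 'b', 'a', 'd'] -> ['d', 'e', 'b', 'a']
'd': index 0 in ['d', 'e', 'b', 'a'] -> ['d', 'e', 'b', 'a']
'a': index 3 in ['d', 'e', 'b', 'a'] -> ['a', 'd', 'e', 'b']
'b': index 3 in ['a', 'd', 'e', 'b'] -> ['b', 'a', 'd', 'e']
'b': index 0 in ['b', 'a', 'd', 'e'] -> ['b', 'a', 'd', 'e']
'e': index 3 in ['b', 'a', 'd', 'e'] -> ['e', 'b', 'a', 'd']
'd': index 3 in ['e', 'b', 'a', 'd'] -> ['d', 'e', 'b', 'a']


Output: [1, 3, 3, 0, 3, 3, 0, 3, 3]


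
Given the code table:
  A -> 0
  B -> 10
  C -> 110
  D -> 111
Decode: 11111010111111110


Decoding:
111 -> D
110 -> C
10 -> B
111 -> D
111 -> D
110 -> C


Result: DCBDDC


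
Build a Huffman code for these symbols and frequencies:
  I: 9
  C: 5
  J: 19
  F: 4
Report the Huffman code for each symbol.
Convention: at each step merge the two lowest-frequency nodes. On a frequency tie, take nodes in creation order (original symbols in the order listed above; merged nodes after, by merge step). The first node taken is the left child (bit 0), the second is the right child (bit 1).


Huffman tree construction:
Step 1: Merge F(4) + C(5) = 9
Step 2: Merge I(9) + (F+C)(9) = 18
Step 3: Merge (I+(F+C))(18) + J(19) = 37
Read each symbol's code off the tree from the root (left child = 0, right child = 1).

Codes:
  I: 00 (length 2)
  C: 011 (length 3)
  J: 1 (length 1)
  F: 010 (length 3)
Average code length: 64/37 = 1.7297 bits/symbol


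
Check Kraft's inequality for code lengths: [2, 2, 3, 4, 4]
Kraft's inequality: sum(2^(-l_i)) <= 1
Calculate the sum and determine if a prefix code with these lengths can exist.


Sum = 2^(-2) + 2^(-2) + 2^(-3) + 2^(-4) + 2^(-4)
    = 0.25 + 0.25 + 0.125 + 0.0625 + 0.0625
    = 12/16 = 0.75
Since 0.75 <= 1, Kraft's inequality IS satisfied.
A prefix code with these lengths CAN exist.

Kraft sum = 0.75. Satisfied.


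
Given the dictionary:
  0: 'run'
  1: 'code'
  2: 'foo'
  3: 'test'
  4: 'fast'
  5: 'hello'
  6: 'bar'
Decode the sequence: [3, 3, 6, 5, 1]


Look up each index in the dictionary:
  3 -> 'test'
  3 -> 'test'
  6 -> 'bar'
  5 -> 'hello'
  1 -> 'code'

Decoded: "test test bar hello code"


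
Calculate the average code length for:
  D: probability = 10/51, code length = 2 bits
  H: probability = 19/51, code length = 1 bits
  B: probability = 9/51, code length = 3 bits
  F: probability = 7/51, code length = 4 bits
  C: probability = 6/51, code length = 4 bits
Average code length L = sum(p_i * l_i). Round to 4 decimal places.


Weighted contributions p_i * l_i:
  D: (10/51) * 2 = 20/51
  H: (19/51) * 1 = 19/51
  B: (9/51) * 3 = 27/51
  F: (7/51) * 4 = 28/51
  C: (6/51) * 4 = 24/51
Sum = (20 + 19 + 27 + 28 + 24)/51 = 118/51

L = 118/51 = 2.3137 bits/symbol


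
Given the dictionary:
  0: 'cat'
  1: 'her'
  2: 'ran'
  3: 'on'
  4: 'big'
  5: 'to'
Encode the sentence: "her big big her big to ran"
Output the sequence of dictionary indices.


Look up each word in the dictionary:
  'her' -> 1
  'big' -> 4
  'big' -> 4
  'her' -> 1
  'big' -> 4
  'to' -> 5
  'ran' -> 2

Encoded: [1, 4, 4, 1, 4, 5, 2]


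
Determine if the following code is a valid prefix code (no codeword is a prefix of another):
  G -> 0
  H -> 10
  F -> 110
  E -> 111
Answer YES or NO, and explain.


Checking each pair (does one codeword prefix another?):
  G='0' vs H='10': no prefix
  G='0' vs F='110': no prefix
  G='0' vs E='111': no prefix
  H='10' vs G='0': no prefix
  H='10' vs F='110': no prefix
  H='10' vs E='111': no prefix
  F='110' vs G='0': no prefix
  F='110' vs H='10': no prefix
  F='110' vs E='111': no prefix
  E='111' vs G='0': no prefix
  E='111' vs H='10': no prefix
  E='111' vs F='110': no prefix
No violation found over all pairs.

YES -- this is a valid prefix code. No codeword is a prefix of any other codeword.


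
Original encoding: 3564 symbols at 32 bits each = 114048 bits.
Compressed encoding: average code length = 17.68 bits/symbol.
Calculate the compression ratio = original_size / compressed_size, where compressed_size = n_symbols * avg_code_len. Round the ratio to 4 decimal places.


original_size = n_symbols * orig_bits = 3564 * 32 = 114048 bits
compressed_size = n_symbols * avg_code_len = 3564 * 17.68 = 63011.52 bits
ratio = original_size / compressed_size = 114048 / 63011.52 = 1.81

Compression ratio = 1.81


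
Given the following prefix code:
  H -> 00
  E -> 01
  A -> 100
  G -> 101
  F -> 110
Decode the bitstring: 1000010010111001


Decoding step by step:
Bits 100 -> A
Bits 00 -> H
Bits 100 -> A
Bits 101 -> G
Bits 110 -> F
Bits 01 -> E


Decoded message: AHAGFE


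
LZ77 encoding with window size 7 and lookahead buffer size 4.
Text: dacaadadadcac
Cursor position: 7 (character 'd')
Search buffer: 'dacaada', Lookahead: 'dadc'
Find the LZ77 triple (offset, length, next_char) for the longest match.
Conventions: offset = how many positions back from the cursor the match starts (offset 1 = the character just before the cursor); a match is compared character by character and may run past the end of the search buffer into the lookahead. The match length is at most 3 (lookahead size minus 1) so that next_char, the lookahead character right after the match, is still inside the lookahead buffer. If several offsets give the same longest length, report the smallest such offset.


Try each offset into the search buffer:
  offset=1 (pos 6, char 'a'): match length 0
  offset=2 (pos 5, char 'd'): match length 3
  offset=3 (pos 4, char 'a'): match length 0
  offset=4 (pos 3, char 'a'): match length 0
  offset=5 (pos 2, char 'c'): match length 0
  offset=6 (pos 1, char 'a'): match length 0
  offset=7 (pos 0, char 'd'): match length 2
Longest match has length 3 at offset 2.
next_char = character at position 7 + 3 = 10 -> 'c'

Best match: offset=2, length=3 (matching 'dad' starting at position 5)
LZ77 triple: (2, 3, 'c')


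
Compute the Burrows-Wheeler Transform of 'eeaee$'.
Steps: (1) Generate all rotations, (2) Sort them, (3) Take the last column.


Rotations (sorted):
  0: $eeaee -> last char: e
  1: aee$ee -> last char: e
  2: e$eeae -> last char: e
  3: eaee$e -> last char: e
  4: ee$eea -> last char: a
  5: eeaee$ -> last char: $


BWT = eeeea$


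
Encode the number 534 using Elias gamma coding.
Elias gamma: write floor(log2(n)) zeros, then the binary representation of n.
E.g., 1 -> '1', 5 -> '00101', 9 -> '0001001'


num_bits = floor(log2(534)) + 1 = 10
leading_zeros = num_bits - 1 = 9
binary(534) = 1000010110

Elias gamma(534) = '000000000' + '1000010110' = 0000000001000010110 (19 bits)


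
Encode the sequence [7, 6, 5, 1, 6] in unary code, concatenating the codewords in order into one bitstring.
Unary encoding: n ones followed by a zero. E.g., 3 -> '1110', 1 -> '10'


Encode each number as n ones followed by a terminating 0:
  7 -> 11111110 (8 bits)
  6 -> 1111110 (7 bits)
  5 -> 111110 (6 bits)
  1 -> 10 (2 bits)
  6 -> 1111110 (7 bits)
Total length = 8 + 7 + 6 + 2 + 7 = 30 bits.

Unary([7, 6, 5, 1, 6]) = 111111101111110111110101111110 (30 bits)


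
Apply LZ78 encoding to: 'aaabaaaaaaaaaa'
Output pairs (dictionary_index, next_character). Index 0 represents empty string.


LZ78 encoding steps:
Dictionary: {0: ''}
Step 1: w='' (idx 0), next='a' -> output (0, 'a'), add 'a' as idx 1
Step 2: w='a' (idx 1), next='a' -> output (1, 'a'), add 'aa' as idx 2
Step 3: w='' (idx 0), next='b' -> output (0, 'b'), add 'b' as idx 3
Step 4: w='aa' (idx 2), next='a' -> output (2, 'a'), add 'aaa' as idx 4
Step 5: w='aaa' (idx 4), next='a' -> output (4, 'a'), add 'aaaa' as idx 5
Step 6: w='aaa' (idx 4), end of input -> output (4, '')


Encoded: [(0, 'a'), (1, 'a'), (0, 'b'), (2, 'a'), (4, 'a'), (4, '')]


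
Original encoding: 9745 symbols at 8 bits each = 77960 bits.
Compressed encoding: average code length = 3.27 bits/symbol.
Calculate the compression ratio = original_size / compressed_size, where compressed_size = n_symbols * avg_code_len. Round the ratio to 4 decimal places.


original_size = n_symbols * orig_bits = 9745 * 8 = 77960 bits
compressed_size = n_symbols * avg_code_len = 9745 * 3.27 = 31866.15 bits
ratio = original_size / compressed_size = 77960 / 31866.15 = 2.4465

Compression ratio = 2.4465


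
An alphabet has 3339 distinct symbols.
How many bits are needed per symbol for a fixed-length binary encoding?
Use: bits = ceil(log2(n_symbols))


log2(3339) = 11.7052
Bracket: 2^11 = 2048 < 3339 <= 2^12 = 4096
So ceil(log2(3339)) = 12

bits = ceil(log2(3339)) = ceil(11.7052) = 12 bits


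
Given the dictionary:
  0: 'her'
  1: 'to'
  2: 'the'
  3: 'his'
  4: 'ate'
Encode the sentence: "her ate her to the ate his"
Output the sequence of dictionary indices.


Look up each word in the dictionary:
  'her' -> 0
  'ate' -> 4
  'her' -> 0
  'to' -> 1
  'the' -> 2
  'ate' -> 4
  'his' -> 3

Encoded: [0, 4, 0, 1, 2, 4, 3]


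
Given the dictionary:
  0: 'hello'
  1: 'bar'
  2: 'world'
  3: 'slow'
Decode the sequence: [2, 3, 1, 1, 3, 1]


Look up each index in the dictionary:
  2 -> 'world'
  3 -> 'slow'
  1 -> 'bar'
  1 -> 'bar'
  3 -> 'slow'
  1 -> 'bar'

Decoded: "world slow bar bar slow bar"


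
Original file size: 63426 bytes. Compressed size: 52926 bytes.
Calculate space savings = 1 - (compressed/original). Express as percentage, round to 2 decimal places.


ratio = compressed/original = 52926/63426 = 0.834453
savings = 1 - ratio = 1 - 0.834453 = 0.165547
as a percentage: 0.165547 * 100 = 16.55%

Space savings = 1 - 52926/63426 = 16.55%


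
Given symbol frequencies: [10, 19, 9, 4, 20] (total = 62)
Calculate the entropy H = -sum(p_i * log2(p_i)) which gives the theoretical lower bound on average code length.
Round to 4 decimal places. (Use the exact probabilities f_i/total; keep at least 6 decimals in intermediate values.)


Per-symbol terms -p_i * log2(p_i) with p_i = f_i/62:
  p = 10/62 = 0.161290: log2(p) = -2.632268, -p*log2(p) = 0.424559
  p = 19/62 = 0.306452: log2(p) = -1.706269, -p*log2(p) = 0.522889
  p = 9/62 = 0.145161: log2(p) = -2.784271, -p*log2(p) = 0.404168
  p = 4/62 = 0.064516: log2(p) = -3.954196, -p*log2(p) = 0.255109
  p = 20/62 = 0.322581: log2(p) = -1.632268, -p*log2(p) = 0.526538
H = 0.424559 + 0.522889 + 0.404168 + 0.255109 + 0.526538 = 2.133263

H = 2.1333 bits/symbol


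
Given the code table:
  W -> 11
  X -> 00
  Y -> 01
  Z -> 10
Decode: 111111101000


Decoding:
11 -> W
11 -> W
11 -> W
10 -> Z
10 -> Z
00 -> X


Result: WWWZZX


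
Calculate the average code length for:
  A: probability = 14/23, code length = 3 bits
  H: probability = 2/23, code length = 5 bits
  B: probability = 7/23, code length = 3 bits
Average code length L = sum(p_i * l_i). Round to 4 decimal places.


Weighted contributions p_i * l_i:
  A: (14/23) * 3 = 42/23
  H: (2/23) * 5 = 10/23
  B: (7/23) * 3 = 21/23
Sum = (42 + 10 + 21)/23 = 73/23

L = 73/23 = 3.1739 bits/symbol


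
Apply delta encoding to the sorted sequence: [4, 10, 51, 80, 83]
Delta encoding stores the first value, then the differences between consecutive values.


First value: 4
Deltas:
  10 - 4 = 6
  51 - 10 = 41
  80 - 51 = 29
  83 - 80 = 3


Delta encoded: [4, 6, 41, 29, 3]


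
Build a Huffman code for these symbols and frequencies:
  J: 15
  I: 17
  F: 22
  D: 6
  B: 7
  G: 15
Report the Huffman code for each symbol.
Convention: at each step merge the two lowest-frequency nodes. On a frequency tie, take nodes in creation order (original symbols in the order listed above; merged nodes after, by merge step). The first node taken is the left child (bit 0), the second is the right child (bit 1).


Huffman tree construction:
Step 1: Merge D(6) + B(7) = 13
Step 2: Merge (D+B)(13) + J(15) = 28
Step 3: Merge G(15) + I(17) = 32
Step 4: Merge F(22) + ((D+B)+J)(28) = 50
Step 5: Merge (G+I)(32) + (F+((D+B)+J))(50) = 82
Read each symbol's code off the tree from the root (left child = 0, right child = 1).

Codes:
  J: 111 (length 3)
  I: 01 (length 2)
  F: 10 (length 2)
  D: 1100 (length 4)
  B: 1101 (length 4)
  G: 00 (length 2)
Average code length: 205/82 = 2.5000 bits/symbol


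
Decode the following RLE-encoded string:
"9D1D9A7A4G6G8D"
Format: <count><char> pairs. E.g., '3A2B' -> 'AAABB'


Expanding each <count><char> pair:
  9D -> 'DDDDDDDDD'
  1D -> 'D'
  9A -> 'AAAAAAAAA'
  7A -> 'AAAAAAA'
  4G -> 'GGGG'
  6G -> 'GGGGGG'
  8D -> 'DDDDDDDD'

Decoded = DDDDDDDDDDAAAAAAAAAAAAAAAAGGGGGGGGGGDDDDDDDD


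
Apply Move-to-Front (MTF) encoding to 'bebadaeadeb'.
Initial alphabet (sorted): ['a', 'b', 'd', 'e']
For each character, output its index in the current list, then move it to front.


MTF encoding:
'b': index 1 in ['a', 'b', 'd', 'e'] -> ['b', 'a', 'd', 'e']
'e': index 3 in ['b', 'a', 'd', 'e'] -> ['e', 'b', 'a', 'd']
'b': index 1 in ['e', 'b', 'a', 'd'] -> ['b', 'e', 'a', 'd']
'a': index 2 in ['b', 'e', 'a', 'd'] -> ['a', 'b', 'e', 'd']
'd': index 3 in ['a', 'b', 'e', 'd'] -> ['d', 'a', 'b', 'e']
'a': index 1 in ['d', 'a', 'b', 'e'] -> ['a', 'd', 'b', 'e']
'e': index 3 in ['a', 'd', 'b', 'e'] -> ['e', 'a', 'd', 'b']
'a': index 1 in ['e', 'a', 'd', 'b'] -> ['a', 'e', 'd', 'b']
'd': index 2 in ['a', 'e', 'd', 'b'] -> ['d', 'a', 'e', 'b']
'e': index 2 in ['d', 'a', 'e', 'b'] -> ['e', 'd', 'a', 'b']
'b': index 3 in ['e', 'd', 'a', 'b'] -> ['b', 'e', 'd', 'a']


Output: [1, 3, 1, 2, 3, 1, 3, 1, 2, 2, 3]


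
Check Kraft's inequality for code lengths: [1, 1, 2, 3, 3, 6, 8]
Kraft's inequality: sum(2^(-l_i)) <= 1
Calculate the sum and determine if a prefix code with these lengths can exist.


Sum = 2^(-1) + 2^(-1) + 2^(-2) + 2^(-3) + 2^(-3) + 2^(-6) + 2^(-8)
    = 0.5 + 0.5 + 0.25 + 0.125 + 0.125 + 0.015625 + 0.00390625
    = 389/256 = 1.51953125
Since 1.51953125 > 1, Kraft's inequality is NOT satisfied.
A prefix code with these lengths CANNOT exist.

Kraft sum = 1.51953125. Not satisfied.


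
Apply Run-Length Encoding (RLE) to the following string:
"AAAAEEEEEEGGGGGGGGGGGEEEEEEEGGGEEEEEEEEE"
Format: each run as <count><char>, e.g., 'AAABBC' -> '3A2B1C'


Scanning runs left to right:
  i=0: run of 'A' x 4 -> '4A'
  i=4: run of 'E' x 6 -> '6E'
  i=10: run of 'G' x 11 -> '11G'
  i=21: run of 'E' x 7 -> '7E'
  i=28: run of 'G' x 3 -> '3G'
  i=31: run of 'E' x 9 -> '9E'

RLE = 4A6E11G7E3G9E


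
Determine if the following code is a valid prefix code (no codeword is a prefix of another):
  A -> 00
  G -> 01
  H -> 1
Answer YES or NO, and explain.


Checking each pair (does one codeword prefix another?):
  A='00' vs G='01': no prefix
  A='00' vs H='1': no prefix
  G='01' vs A='00': no prefix
  G='01' vs H='1': no prefix
  H='1' vs A='00': no prefix
  H='1' vs G='01': no prefix
No violation found over all pairs.

YES -- this is a valid prefix code. No codeword is a prefix of any other codeword.


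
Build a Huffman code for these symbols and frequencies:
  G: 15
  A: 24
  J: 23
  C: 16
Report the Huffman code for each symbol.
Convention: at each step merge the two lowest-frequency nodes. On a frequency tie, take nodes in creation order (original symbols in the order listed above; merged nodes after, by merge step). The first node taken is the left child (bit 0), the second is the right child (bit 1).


Huffman tree construction:
Step 1: Merge G(15) + C(16) = 31
Step 2: Merge J(23) + A(24) = 47
Step 3: Merge (G+C)(31) + (J+A)(47) = 78
Read each symbol's code off the tree from the root (left child = 0, right child = 1).

Codes:
  G: 00 (length 2)
  A: 11 (length 2)
  J: 10 (length 2)
  C: 01 (length 2)
Average code length: 156/78 = 2.0000 bits/symbol


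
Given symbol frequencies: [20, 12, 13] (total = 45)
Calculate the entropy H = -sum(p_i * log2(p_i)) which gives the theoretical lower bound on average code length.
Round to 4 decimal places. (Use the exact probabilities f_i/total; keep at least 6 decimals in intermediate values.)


Per-symbol terms -p_i * log2(p_i) with p_i = f_i/45:
  p = 20/45 = 0.444444: log2(p) = -1.169925, -p*log2(p) = 0.519967
  p = 12/45 = 0.266667: log2(p) = -1.906891, -p*log2(p) = 0.508504
  p = 13/45 = 0.288889: log2(p) = -1.791413, -p*log2(p) = 0.517519
H = 0.519967 + 0.508504 + 0.517519 = 1.545990

H = 1.546 bits/symbol


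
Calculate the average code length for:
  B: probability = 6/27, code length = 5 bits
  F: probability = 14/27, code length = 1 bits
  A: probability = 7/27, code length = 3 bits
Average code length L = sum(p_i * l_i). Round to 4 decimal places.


Weighted contributions p_i * l_i:
  B: (6/27) * 5 = 30/27
  F: (14/27) * 1 = 14/27
  A: (7/27) * 3 = 21/27
Sum = (30 + 14 + 21)/27 = 65/27

L = 65/27 = 2.4074 bits/symbol


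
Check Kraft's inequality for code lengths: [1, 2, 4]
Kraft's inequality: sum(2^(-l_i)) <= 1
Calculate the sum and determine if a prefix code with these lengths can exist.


Sum = 2^(-1) + 2^(-2) + 2^(-4)
    = 0.5 + 0.25 + 0.0625
    = 13/16 = 0.8125
Since 0.8125 <= 1, Kraft's inequality IS satisfied.
A prefix code with these lengths CAN exist.

Kraft sum = 0.8125. Satisfied.


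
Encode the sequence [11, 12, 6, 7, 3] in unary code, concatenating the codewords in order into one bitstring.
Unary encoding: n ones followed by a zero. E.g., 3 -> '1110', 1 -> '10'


Encode each number as n ones followed by a terminating 0:
  11 -> 111111111110 (12 bits)
  12 -> 1111111111110 (13 bits)
  6 -> 1111110 (7 bits)
  7 -> 11111110 (8 bits)
  3 -> 1110 (4 bits)
Total length = 12 + 13 + 7 + 8 + 4 = 44 bits.

Unary([11, 12, 6, 7, 3]) = 11111111111011111111111101111110111111101110 (44 bits)


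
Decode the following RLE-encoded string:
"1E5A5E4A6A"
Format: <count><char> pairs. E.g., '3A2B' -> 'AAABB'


Expanding each <count><char> pair:
  1E -> 'E'
  5A -> 'AAAAA'
  5E -> 'EEEEE'
  4A -> 'AAAA'
  6A -> 'AAAAAA'

Decoded = EAAAAAEEEEEAAAAAAAAAA
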